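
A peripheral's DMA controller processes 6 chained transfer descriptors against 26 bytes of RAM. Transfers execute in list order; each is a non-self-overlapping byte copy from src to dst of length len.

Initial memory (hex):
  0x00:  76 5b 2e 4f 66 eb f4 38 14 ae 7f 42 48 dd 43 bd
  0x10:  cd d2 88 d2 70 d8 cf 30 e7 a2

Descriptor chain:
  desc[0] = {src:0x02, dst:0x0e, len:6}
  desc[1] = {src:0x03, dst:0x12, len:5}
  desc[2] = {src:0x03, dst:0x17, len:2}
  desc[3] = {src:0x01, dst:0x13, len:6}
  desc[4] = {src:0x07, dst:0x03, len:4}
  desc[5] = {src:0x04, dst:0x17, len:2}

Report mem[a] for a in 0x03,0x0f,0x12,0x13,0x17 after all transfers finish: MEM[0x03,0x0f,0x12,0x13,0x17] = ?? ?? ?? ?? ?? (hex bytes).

[0] 0x02->0x0e len=6 : 2e 4f 66 eb f4 38
[1] 0x03->0x12 len=5 : 4f 66 eb f4 38
[2] 0x03->0x17 len=2 : 4f 66
[3] 0x01->0x13 len=6 : 5b 2e 4f 66 eb f4
[4] 0x07->0x03 len=4 : 38 14 ae 7f
[5] 0x04->0x17 len=2 : 14 ae
query mem[0x03]=0x38, mem[0x0f]=0x4f, mem[0x12]=0x4f, mem[0x13]=0x5b, mem[0x17]=0x14

MEM[0x03,0x0f,0x12,0x13,0x17] = 38 4f 4f 5b 14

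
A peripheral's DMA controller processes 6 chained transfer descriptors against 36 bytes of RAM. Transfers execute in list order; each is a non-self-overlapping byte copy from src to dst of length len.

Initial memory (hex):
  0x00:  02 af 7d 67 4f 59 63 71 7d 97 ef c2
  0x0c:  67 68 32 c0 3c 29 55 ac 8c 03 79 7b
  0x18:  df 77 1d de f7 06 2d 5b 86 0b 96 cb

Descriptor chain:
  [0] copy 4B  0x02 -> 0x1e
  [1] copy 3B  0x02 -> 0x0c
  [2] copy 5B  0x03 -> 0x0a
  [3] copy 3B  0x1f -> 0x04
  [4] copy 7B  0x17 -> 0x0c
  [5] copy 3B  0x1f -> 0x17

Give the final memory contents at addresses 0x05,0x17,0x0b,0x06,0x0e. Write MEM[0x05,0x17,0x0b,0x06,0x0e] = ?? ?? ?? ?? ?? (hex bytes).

#0 dst[0x1e+4] := {0x7d,0x67,0x4f,0x59}
#1 dst[0x0c+3] := {0x7d,0x67,0x4f}
#2 dst[0x0a+5] := {0x67,0x4f,0x59,0x63,0x71}
#3 dst[0x04+3] := {0x67,0x4f,0x59}
#4 dst[0x0c+7] := {0x7b,0xdf,0x77,0x1d,0xde,0xf7,0x06}
#5 dst[0x17+3] := {0x67,0x4f,0x59}
query mem[0x05]=0x4f, mem[0x17]=0x67, mem[0x0b]=0x4f, mem[0x06]=0x59, mem[0x0e]=0x77

MEM[0x05,0x17,0x0b,0x06,0x0e] = 4f 67 4f 59 77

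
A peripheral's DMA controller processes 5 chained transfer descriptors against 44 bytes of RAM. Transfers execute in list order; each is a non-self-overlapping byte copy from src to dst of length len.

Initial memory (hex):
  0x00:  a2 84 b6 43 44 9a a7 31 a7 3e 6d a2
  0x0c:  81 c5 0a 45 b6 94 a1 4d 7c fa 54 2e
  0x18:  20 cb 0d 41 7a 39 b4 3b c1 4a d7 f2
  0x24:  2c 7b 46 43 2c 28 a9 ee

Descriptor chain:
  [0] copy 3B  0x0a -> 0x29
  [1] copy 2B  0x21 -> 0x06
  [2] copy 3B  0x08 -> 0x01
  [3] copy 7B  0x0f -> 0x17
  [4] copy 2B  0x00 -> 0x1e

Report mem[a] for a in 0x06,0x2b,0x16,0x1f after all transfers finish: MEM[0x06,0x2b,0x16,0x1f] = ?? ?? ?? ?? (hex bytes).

D0: mem[0x29..0x2b] <- [6d a2 81]
D1: mem[0x06..0x07] <- [4a d7]
D2: mem[0x01..0x03] <- [a7 3e 6d]
D3: mem[0x17..0x1d] <- [45 b6 94 a1 4d 7c fa]
D4: mem[0x1e..0x1f] <- [a2 a7]
query mem[0x06]=0x4a, mem[0x2b]=0x81, mem[0x16]=0x54, mem[0x1f]=0xa7

MEM[0x06,0x2b,0x16,0x1f] = 4a 81 54 a7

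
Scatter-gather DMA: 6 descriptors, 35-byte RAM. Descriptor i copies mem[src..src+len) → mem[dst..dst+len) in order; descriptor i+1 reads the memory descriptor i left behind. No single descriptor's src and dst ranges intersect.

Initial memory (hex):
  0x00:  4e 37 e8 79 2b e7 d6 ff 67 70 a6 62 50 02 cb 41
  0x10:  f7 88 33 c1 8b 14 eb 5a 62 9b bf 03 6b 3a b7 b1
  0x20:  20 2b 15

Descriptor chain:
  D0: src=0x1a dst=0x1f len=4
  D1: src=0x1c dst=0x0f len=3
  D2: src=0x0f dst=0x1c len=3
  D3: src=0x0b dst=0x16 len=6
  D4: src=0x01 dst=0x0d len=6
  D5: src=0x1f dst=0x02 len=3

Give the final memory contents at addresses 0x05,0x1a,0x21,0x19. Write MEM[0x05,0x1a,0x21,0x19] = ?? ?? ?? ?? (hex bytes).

MEM[0x05,0x1a,0x21,0x19] = e7 6b 6b cb

[0] 0x1a->0x1f len=4 : bf 03 6b 3a
[1] 0x1c->0x0f len=3 : 6b 3a b7
[2] 0x0f->0x1c len=3 : 6b 3a b7
[3] 0x0b->0x16 len=6 : 62 50 02 cb 6b 3a
[4] 0x01->0x0d len=6 : 37 e8 79 2b e7 d6
[5] 0x1f->0x02 len=3 : bf 03 6b
query mem[0x05]=0xe7, mem[0x1a]=0x6b, mem[0x21]=0x6b, mem[0x19]=0xcb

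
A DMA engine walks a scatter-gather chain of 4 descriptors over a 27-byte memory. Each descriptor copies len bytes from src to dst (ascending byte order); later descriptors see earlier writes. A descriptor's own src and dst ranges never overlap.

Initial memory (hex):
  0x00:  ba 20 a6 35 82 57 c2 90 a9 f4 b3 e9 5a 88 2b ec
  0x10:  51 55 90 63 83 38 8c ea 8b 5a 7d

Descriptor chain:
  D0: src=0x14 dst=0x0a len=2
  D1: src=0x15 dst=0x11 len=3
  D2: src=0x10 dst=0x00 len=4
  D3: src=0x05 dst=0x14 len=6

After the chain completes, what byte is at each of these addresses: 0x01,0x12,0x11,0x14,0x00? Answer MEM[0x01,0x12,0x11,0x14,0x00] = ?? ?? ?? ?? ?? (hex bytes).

D0: mem[0x0a..0x0b] <- [83 38]
D1: mem[0x11..0x13] <- [38 8c ea]
D2: mem[0x00..0x03] <- [51 38 8c ea]
D3: mem[0x14..0x19] <- [57 c2 90 a9 f4 83]
query mem[0x01]=0x38, mem[0x12]=0x8c, mem[0x11]=0x38, mem[0x14]=0x57, mem[0x00]=0x51

MEM[0x01,0x12,0x11,0x14,0x00] = 38 8c 38 57 51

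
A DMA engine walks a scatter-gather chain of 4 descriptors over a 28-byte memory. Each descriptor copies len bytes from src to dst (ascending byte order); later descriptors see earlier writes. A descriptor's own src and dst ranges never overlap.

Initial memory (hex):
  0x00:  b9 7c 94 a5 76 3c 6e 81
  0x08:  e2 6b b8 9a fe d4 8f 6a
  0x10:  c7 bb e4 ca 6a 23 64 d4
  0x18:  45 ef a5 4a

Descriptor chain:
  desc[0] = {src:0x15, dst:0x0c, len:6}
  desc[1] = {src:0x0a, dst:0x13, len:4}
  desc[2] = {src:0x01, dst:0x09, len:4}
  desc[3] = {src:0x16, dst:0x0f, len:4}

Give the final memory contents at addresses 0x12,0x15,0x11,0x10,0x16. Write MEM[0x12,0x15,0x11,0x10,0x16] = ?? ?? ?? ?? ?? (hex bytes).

MEM[0x12,0x15,0x11,0x10,0x16] = ef 23 45 d4 64

  after D0: wrote 6B at 0x0c = 2364d445efa5
  after D1: wrote 4B at 0x13 = b89a2364
  after D2: wrote 4B at 0x09 = 7c94a576
  after D3: wrote 4B at 0x0f = 64d445ef
query mem[0x12]=0xef, mem[0x15]=0x23, mem[0x11]=0x45, mem[0x10]=0xd4, mem[0x16]=0x64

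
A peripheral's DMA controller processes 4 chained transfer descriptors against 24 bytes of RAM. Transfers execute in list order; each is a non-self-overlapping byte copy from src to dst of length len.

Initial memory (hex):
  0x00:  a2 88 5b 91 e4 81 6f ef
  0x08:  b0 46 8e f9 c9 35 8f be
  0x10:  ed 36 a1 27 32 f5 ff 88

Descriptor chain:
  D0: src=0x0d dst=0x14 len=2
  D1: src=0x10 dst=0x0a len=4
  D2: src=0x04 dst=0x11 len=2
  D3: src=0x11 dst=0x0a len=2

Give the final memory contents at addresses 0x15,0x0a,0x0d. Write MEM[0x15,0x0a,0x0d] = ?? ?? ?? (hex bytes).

MEM[0x15,0x0a,0x0d] = 8f e4 27

#0 dst[0x14+2] := {0x35,0x8f}
#1 dst[0x0a+4] := {0xed,0x36,0xa1,0x27}
#2 dst[0x11+2] := {0xe4,0x81}
#3 dst[0x0a+2] := {0xe4,0x81}
query mem[0x15]=0x8f, mem[0x0a]=0xe4, mem[0x0d]=0x27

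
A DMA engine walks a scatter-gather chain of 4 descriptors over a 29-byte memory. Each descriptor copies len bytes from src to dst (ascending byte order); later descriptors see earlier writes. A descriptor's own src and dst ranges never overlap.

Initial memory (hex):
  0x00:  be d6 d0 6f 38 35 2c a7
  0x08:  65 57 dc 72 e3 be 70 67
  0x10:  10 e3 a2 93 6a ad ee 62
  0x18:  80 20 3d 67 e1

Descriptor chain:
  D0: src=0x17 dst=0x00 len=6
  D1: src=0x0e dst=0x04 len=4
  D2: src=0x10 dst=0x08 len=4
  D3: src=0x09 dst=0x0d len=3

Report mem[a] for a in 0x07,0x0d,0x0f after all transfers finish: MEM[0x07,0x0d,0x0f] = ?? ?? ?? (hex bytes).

  after D0: wrote 6B at 0x00 = 6280203d67e1
  after D1: wrote 4B at 0x04 = 706710e3
  after D2: wrote 4B at 0x08 = 10e3a293
  after D3: wrote 3B at 0x0d = e3a293
query mem[0x07]=0xe3, mem[0x0d]=0xe3, mem[0x0f]=0x93

MEM[0x07,0x0d,0x0f] = e3 e3 93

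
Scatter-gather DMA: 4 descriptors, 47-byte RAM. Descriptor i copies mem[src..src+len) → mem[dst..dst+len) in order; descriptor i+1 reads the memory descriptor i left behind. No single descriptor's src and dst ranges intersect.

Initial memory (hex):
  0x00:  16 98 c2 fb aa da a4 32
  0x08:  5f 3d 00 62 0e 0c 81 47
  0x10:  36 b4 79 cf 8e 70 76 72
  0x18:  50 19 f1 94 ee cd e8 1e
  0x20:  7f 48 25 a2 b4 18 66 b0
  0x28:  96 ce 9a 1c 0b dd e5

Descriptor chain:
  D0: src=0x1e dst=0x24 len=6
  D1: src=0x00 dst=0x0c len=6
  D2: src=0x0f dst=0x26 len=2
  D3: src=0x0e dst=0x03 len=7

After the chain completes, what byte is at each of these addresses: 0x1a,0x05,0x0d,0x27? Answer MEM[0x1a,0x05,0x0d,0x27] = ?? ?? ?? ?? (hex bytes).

MEM[0x1a,0x05,0x0d,0x27] = f1 aa 98 aa

D0: mem[0x24..0x29] <- [e8 1e 7f 48 25 a2]
D1: mem[0x0c..0x11] <- [16 98 c2 fb aa da]
D2: mem[0x26..0x27] <- [fb aa]
D3: mem[0x03..0x09] <- [c2 fb aa da 79 cf 8e]
query mem[0x1a]=0xf1, mem[0x05]=0xaa, mem[0x0d]=0x98, mem[0x27]=0xaa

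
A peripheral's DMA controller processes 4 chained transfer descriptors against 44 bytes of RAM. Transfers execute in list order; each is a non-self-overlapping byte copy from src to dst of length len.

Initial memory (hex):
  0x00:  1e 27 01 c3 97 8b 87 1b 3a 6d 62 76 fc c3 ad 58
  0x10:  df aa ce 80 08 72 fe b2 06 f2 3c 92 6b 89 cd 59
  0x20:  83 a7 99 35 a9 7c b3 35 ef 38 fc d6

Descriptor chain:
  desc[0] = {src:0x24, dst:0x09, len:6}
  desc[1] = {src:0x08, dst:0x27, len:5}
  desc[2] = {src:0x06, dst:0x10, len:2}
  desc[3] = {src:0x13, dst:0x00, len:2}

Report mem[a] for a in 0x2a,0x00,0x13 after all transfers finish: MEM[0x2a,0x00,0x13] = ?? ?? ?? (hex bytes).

MEM[0x2a,0x00,0x13] = b3 80 80

#0 dst[0x09+6] := {0xa9,0x7c,0xb3,0x35,0xef,0x38}
#1 dst[0x27+5] := {0x3a,0xa9,0x7c,0xb3,0x35}
#2 dst[0x10+2] := {0x87,0x1b}
#3 dst[0x00+2] := {0x80,0x08}
query mem[0x2a]=0xb3, mem[0x00]=0x80, mem[0x13]=0x80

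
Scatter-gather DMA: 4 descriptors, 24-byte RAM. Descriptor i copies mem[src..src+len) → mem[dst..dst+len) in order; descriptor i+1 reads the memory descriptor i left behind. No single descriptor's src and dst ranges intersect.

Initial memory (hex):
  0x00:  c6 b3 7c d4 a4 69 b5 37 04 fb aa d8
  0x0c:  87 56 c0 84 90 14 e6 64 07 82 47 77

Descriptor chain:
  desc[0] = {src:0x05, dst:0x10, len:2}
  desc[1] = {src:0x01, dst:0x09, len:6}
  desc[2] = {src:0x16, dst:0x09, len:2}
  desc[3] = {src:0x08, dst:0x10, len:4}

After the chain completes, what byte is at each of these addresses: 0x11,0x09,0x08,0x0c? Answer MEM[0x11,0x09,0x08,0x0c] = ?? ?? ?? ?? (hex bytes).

MEM[0x11,0x09,0x08,0x0c] = 47 47 04 a4

  after D0: wrote 2B at 0x10 = 69b5
  after D1: wrote 6B at 0x09 = b37cd4a469b5
  after D2: wrote 2B at 0x09 = 4777
  after D3: wrote 4B at 0x10 = 044777d4
query mem[0x11]=0x47, mem[0x09]=0x47, mem[0x08]=0x04, mem[0x0c]=0xa4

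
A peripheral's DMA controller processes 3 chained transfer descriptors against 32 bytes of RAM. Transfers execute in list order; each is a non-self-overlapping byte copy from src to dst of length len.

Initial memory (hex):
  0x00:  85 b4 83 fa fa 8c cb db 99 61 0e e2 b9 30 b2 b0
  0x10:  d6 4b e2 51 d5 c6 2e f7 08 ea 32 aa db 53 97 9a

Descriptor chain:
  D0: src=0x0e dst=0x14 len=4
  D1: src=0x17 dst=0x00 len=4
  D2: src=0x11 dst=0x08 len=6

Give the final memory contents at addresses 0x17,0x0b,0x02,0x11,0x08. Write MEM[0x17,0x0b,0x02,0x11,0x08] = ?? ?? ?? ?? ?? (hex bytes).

  after D0: wrote 4B at 0x14 = b2b0d64b
  after D1: wrote 4B at 0x00 = 4b08ea32
  after D2: wrote 6B at 0x08 = 4be251b2b0d6
query mem[0x17]=0x4b, mem[0x0b]=0xb2, mem[0x02]=0xea, mem[0x11]=0x4b, mem[0x08]=0x4b

MEM[0x17,0x0b,0x02,0x11,0x08] = 4b b2 ea 4b 4b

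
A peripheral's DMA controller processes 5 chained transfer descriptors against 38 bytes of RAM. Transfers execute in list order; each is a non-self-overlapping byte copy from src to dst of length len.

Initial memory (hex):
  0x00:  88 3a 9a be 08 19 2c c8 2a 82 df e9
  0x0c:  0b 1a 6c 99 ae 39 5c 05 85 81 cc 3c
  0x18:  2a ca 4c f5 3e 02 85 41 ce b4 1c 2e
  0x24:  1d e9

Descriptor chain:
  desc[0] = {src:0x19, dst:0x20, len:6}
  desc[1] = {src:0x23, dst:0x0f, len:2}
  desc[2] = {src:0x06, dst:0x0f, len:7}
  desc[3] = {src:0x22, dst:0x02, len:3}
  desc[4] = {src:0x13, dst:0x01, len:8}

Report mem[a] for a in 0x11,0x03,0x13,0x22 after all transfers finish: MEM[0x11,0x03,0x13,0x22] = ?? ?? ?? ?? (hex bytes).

[0] 0x19->0x20 len=6 : ca 4c f5 3e 02 85
[1] 0x23->0x0f len=2 : 3e 02
[2] 0x06->0x0f len=7 : 2c c8 2a 82 df e9 0b
[3] 0x22->0x02 len=3 : f5 3e 02
[4] 0x13->0x01 len=8 : df e9 0b cc 3c 2a ca 4c
query mem[0x11]=0x2a, mem[0x03]=0x0b, mem[0x13]=0xdf, mem[0x22]=0xf5

MEM[0x11,0x03,0x13,0x22] = 2a 0b df f5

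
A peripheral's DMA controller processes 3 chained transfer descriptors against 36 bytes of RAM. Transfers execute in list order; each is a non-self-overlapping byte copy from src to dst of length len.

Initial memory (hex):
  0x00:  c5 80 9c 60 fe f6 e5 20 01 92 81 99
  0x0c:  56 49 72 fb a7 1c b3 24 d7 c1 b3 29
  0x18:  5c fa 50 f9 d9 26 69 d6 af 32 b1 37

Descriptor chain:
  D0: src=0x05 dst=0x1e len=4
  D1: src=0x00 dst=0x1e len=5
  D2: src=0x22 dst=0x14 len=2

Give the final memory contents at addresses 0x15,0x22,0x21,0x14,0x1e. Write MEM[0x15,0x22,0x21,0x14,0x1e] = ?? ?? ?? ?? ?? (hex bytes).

[0] 0x05->0x1e len=4 : f6 e5 20 01
[1] 0x00->0x1e len=5 : c5 80 9c 60 fe
[2] 0x22->0x14 len=2 : fe 37
query mem[0x15]=0x37, mem[0x22]=0xfe, mem[0x21]=0x60, mem[0x14]=0xfe, mem[0x1e]=0xc5

MEM[0x15,0x22,0x21,0x14,0x1e] = 37 fe 60 fe c5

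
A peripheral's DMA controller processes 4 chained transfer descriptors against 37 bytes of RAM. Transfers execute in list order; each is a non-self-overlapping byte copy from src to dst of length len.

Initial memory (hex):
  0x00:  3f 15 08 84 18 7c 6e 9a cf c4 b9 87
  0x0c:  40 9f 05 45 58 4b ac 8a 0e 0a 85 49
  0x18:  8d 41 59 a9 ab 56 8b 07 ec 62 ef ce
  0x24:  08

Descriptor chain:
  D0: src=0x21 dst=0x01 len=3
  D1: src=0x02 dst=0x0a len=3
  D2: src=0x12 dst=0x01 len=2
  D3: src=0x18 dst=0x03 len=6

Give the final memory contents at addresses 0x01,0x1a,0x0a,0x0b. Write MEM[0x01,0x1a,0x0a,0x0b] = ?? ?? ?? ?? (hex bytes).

[0] 0x21->0x01 len=3 : 62 ef ce
[1] 0x02->0x0a len=3 : ef ce 18
[2] 0x12->0x01 len=2 : ac 8a
[3] 0x18->0x03 len=6 : 8d 41 59 a9 ab 56
query mem[0x01]=0xac, mem[0x1a]=0x59, mem[0x0a]=0xef, mem[0x0b]=0xce

MEM[0x01,0x1a,0x0a,0x0b] = ac 59 ef ce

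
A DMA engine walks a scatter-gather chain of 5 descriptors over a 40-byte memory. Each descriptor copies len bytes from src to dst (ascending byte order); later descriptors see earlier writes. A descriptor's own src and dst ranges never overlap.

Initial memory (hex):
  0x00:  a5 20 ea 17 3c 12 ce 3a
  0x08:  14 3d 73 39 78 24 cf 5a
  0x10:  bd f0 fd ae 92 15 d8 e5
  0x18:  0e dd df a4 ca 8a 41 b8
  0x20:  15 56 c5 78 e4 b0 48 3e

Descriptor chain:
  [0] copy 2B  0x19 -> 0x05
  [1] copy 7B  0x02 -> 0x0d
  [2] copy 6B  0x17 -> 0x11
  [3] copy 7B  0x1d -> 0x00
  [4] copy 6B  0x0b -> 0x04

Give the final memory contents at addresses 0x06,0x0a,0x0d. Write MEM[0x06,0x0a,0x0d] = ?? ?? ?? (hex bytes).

MEM[0x06,0x0a,0x0d] = ea 73 ea

[0] 0x19->0x05 len=2 : dd df
[1] 0x02->0x0d len=7 : ea 17 3c dd df 3a 14
[2] 0x17->0x11 len=6 : e5 0e dd df a4 ca
[3] 0x1d->0x00 len=7 : 8a 41 b8 15 56 c5 78
[4] 0x0b->0x04 len=6 : 39 78 ea 17 3c dd
query mem[0x06]=0xea, mem[0x0a]=0x73, mem[0x0d]=0xea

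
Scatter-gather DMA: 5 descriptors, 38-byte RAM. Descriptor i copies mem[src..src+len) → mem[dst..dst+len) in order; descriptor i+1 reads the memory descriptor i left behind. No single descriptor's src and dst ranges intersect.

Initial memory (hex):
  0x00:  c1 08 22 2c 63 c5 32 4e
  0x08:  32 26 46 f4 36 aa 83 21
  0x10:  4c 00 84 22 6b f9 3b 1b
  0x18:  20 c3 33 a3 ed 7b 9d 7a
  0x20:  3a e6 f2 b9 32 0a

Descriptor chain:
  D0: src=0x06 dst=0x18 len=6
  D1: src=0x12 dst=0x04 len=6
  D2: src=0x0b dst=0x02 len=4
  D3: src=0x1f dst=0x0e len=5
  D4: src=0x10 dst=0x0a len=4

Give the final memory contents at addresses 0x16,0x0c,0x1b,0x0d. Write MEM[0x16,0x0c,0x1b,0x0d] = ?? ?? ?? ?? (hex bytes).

MEM[0x16,0x0c,0x1b,0x0d] = 3b b9 26 22

#0 dst[0x18+6] := {0x32,0x4e,0x32,0x26,0x46,0xf4}
#1 dst[0x04+6] := {0x84,0x22,0x6b,0xf9,0x3b,0x1b}
#2 dst[0x02+4] := {0xf4,0x36,0xaa,0x83}
#3 dst[0x0e+5] := {0x7a,0x3a,0xe6,0xf2,0xb9}
#4 dst[0x0a+4] := {0xe6,0xf2,0xb9,0x22}
query mem[0x16]=0x3b, mem[0x0c]=0xb9, mem[0x1b]=0x26, mem[0x0d]=0x22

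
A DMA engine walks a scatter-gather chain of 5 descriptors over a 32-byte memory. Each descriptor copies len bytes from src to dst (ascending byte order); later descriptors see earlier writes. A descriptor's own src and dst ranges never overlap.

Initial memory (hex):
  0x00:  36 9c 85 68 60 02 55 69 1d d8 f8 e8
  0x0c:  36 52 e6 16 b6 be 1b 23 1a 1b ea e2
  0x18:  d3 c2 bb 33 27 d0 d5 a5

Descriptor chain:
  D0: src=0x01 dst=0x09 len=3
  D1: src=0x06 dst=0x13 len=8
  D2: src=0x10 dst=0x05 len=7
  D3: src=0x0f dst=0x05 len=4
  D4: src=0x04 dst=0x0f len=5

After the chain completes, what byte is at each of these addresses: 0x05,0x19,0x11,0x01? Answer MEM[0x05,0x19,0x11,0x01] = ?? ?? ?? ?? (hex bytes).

D0: mem[0x09..0x0b] <- [9c 85 68]
D1: mem[0x13..0x1a] <- [55 69 1d 9c 85 68 36 52]
D2: mem[0x05..0x0b] <- [b6 be 1b 55 69 1d 9c]
D3: mem[0x05..0x08] <- [16 b6 be 1b]
D4: mem[0x0f..0x13] <- [60 16 b6 be 1b]
query mem[0x05]=0x16, mem[0x19]=0x36, mem[0x11]=0xb6, mem[0x01]=0x9c

MEM[0x05,0x19,0x11,0x01] = 16 36 b6 9c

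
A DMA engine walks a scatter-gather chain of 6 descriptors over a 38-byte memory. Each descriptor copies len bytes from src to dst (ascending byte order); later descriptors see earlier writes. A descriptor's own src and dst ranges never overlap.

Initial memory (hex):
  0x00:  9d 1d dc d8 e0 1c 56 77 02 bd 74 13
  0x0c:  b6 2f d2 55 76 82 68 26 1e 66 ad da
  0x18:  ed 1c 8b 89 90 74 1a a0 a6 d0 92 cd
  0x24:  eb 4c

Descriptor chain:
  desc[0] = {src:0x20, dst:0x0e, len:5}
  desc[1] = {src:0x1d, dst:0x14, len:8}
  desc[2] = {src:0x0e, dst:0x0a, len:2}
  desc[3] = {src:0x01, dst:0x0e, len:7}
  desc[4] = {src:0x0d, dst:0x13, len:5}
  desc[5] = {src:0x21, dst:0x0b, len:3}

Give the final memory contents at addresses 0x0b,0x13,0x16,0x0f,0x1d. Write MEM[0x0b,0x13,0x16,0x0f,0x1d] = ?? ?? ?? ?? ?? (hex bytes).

#0 dst[0x0e+5] := {0xa6,0xd0,0x92,0xcd,0xeb}
#1 dst[0x14+8] := {0x74,0x1a,0xa0,0xa6,0xd0,0x92,0xcd,0xeb}
#2 dst[0x0a+2] := {0xa6,0xd0}
#3 dst[0x0e+7] := {0x1d,0xdc,0xd8,0xe0,0x1c,0x56,0x77}
#4 dst[0x13+5] := {0x2f,0x1d,0xdc,0xd8,0xe0}
#5 dst[0x0b+3] := {0xd0,0x92,0xcd}
query mem[0x0b]=0xd0, mem[0x13]=0x2f, mem[0x16]=0xd8, mem[0x0f]=0xdc, mem[0x1d]=0x74

MEM[0x0b,0x13,0x16,0x0f,0x1d] = d0 2f d8 dc 74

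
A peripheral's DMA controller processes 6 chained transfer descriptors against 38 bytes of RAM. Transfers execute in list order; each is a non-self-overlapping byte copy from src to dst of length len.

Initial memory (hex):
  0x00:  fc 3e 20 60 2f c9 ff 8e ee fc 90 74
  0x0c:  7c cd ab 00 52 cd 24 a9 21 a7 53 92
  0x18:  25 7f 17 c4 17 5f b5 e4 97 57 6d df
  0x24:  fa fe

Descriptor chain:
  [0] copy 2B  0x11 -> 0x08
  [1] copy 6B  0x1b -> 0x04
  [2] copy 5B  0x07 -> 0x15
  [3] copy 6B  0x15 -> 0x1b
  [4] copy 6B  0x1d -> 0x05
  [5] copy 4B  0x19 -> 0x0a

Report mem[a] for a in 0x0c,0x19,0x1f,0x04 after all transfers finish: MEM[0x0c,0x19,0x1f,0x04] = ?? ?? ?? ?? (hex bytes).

MEM[0x0c,0x19,0x1f,0x04] = b5 74 74 c4

  after D0: wrote 2B at 0x08 = cd24
  after D1: wrote 6B at 0x04 = c4175fb5e497
  after D2: wrote 5B at 0x15 = b5e4979074
  after D3: wrote 6B at 0x1b = b5e497907417
  after D4: wrote 6B at 0x05 = 97907417576d
  after D5: wrote 4B at 0x0a = 7417b5e4
query mem[0x0c]=0xb5, mem[0x19]=0x74, mem[0x1f]=0x74, mem[0x04]=0xc4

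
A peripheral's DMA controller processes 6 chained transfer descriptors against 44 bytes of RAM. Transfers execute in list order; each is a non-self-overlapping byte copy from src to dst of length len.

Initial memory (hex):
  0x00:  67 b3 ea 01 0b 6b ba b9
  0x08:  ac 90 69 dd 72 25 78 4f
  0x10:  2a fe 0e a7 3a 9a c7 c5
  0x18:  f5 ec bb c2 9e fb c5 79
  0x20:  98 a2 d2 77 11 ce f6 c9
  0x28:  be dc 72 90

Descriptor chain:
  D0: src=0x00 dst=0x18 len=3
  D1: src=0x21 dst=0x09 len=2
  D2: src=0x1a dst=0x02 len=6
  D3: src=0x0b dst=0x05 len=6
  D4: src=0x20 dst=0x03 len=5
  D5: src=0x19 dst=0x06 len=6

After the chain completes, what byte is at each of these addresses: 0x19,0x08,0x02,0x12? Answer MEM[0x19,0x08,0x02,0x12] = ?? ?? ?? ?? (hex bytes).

MEM[0x19,0x08,0x02,0x12] = b3 c2 ea 0e

[0] 0x00->0x18 len=3 : 67 b3 ea
[1] 0x21->0x09 len=2 : a2 d2
[2] 0x1a->0x02 len=6 : ea c2 9e fb c5 79
[3] 0x0b->0x05 len=6 : dd 72 25 78 4f 2a
[4] 0x20->0x03 len=5 : 98 a2 d2 77 11
[5] 0x19->0x06 len=6 : b3 ea c2 9e fb c5
query mem[0x19]=0xb3, mem[0x08]=0xc2, mem[0x02]=0xea, mem[0x12]=0x0e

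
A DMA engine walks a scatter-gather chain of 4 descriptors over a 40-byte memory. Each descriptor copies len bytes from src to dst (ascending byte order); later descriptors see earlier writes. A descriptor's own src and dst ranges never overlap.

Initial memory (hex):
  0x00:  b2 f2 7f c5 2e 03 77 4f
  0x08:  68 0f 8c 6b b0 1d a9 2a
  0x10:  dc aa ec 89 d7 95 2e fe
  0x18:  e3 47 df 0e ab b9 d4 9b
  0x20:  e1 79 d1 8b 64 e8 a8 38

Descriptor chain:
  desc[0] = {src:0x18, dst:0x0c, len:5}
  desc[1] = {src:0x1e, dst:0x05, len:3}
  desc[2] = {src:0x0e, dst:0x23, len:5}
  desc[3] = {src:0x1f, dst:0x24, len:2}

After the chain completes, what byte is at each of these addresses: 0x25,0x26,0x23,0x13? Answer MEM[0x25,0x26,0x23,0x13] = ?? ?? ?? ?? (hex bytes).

MEM[0x25,0x26,0x23,0x13] = e1 aa df 89

  after D0: wrote 5B at 0x0c = e347df0eab
  after D1: wrote 3B at 0x05 = d49be1
  after D2: wrote 5B at 0x23 = df0eabaaec
  after D3: wrote 2B at 0x24 = 9be1
query mem[0x25]=0xe1, mem[0x26]=0xaa, mem[0x23]=0xdf, mem[0x13]=0x89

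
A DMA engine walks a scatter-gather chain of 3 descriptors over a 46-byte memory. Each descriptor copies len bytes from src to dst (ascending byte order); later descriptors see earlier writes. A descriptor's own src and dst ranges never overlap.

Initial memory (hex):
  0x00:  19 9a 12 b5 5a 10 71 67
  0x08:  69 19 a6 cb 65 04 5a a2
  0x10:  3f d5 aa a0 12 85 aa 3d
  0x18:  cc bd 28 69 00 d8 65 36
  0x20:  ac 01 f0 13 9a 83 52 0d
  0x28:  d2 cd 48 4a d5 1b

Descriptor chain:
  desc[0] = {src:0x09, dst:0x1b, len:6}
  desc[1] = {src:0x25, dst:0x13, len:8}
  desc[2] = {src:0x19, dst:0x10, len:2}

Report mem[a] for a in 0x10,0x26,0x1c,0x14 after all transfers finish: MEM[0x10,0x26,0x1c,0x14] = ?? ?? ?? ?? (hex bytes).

#0 dst[0x1b+6] := {0x19,0xa6,0xcb,0x65,0x04,0x5a}
#1 dst[0x13+8] := {0x83,0x52,0x0d,0xd2,0xcd,0x48,0x4a,0xd5}
#2 dst[0x10+2] := {0x4a,0xd5}
query mem[0x10]=0x4a, mem[0x26]=0x52, mem[0x1c]=0xa6, mem[0x14]=0x52

MEM[0x10,0x26,0x1c,0x14] = 4a 52 a6 52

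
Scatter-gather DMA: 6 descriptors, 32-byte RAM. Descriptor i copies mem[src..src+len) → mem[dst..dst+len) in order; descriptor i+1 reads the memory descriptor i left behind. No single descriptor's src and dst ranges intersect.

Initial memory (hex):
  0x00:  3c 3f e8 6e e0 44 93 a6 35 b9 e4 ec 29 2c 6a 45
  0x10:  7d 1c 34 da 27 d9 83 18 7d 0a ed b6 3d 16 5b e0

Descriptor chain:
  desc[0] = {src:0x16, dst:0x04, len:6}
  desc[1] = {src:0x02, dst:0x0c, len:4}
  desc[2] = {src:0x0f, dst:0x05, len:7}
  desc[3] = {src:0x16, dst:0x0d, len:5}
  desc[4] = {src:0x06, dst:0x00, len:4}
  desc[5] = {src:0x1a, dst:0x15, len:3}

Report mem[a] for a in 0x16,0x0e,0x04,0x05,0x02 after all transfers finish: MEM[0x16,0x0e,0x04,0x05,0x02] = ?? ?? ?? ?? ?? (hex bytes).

MEM[0x16,0x0e,0x04,0x05,0x02] = b6 18 83 18 34

[0] 0x16->0x04 len=6 : 83 18 7d 0a ed b6
[1] 0x02->0x0c len=4 : e8 6e 83 18
[2] 0x0f->0x05 len=7 : 18 7d 1c 34 da 27 d9
[3] 0x16->0x0d len=5 : 83 18 7d 0a ed
[4] 0x06->0x00 len=4 : 7d 1c 34 da
[5] 0x1a->0x15 len=3 : ed b6 3d
query mem[0x16]=0xb6, mem[0x0e]=0x18, mem[0x04]=0x83, mem[0x05]=0x18, mem[0x02]=0x34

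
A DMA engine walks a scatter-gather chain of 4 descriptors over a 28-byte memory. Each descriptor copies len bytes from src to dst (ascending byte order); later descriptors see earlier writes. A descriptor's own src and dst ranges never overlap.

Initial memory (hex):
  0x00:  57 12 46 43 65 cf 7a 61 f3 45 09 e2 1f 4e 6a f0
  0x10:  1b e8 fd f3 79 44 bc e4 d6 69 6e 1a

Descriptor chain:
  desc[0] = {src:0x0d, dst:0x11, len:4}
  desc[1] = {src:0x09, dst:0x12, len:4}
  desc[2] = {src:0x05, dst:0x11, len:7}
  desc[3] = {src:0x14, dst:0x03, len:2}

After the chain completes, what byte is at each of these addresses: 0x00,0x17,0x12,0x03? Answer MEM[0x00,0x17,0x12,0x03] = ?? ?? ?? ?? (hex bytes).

[0] 0x0d->0x11 len=4 : 4e 6a f0 1b
[1] 0x09->0x12 len=4 : 45 09 e2 1f
[2] 0x05->0x11 len=7 : cf 7a 61 f3 45 09 e2
[3] 0x14->0x03 len=2 : f3 45
query mem[0x00]=0x57, mem[0x17]=0xe2, mem[0x12]=0x7a, mem[0x03]=0xf3

MEM[0x00,0x17,0x12,0x03] = 57 e2 7a f3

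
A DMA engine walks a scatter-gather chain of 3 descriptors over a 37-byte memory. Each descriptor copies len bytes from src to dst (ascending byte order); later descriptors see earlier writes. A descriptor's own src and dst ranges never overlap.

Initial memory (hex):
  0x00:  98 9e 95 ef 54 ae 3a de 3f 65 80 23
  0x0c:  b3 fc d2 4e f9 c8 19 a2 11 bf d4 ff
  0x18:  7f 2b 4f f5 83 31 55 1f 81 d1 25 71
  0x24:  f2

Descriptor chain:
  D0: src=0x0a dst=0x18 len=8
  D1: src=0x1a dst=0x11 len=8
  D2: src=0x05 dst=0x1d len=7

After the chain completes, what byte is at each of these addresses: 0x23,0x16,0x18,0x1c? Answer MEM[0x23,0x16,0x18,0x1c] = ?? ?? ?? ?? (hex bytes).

MEM[0x23,0x16,0x18,0x1c] = 23 c8 d1 d2

  after D0: wrote 8B at 0x18 = 8023b3fcd24ef9c8
  after D1: wrote 8B at 0x11 = b3fcd24ef9c881d1
  after D2: wrote 7B at 0x1d = ae3ade3f658023
query mem[0x23]=0x23, mem[0x16]=0xc8, mem[0x18]=0xd1, mem[0x1c]=0xd2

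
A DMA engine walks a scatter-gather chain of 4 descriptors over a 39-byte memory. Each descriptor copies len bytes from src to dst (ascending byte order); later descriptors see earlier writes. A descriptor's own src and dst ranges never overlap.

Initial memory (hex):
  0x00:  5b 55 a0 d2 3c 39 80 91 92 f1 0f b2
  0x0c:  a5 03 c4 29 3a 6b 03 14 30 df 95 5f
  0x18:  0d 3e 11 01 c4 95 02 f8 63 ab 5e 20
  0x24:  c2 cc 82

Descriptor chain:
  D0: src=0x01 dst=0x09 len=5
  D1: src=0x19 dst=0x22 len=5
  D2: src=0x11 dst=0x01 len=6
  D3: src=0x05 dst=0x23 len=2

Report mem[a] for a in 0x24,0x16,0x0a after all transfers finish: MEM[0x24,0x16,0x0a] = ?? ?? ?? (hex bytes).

MEM[0x24,0x16,0x0a] = 95 95 a0

[0] 0x01->0x09 len=5 : 55 a0 d2 3c 39
[1] 0x19->0x22 len=5 : 3e 11 01 c4 95
[2] 0x11->0x01 len=6 : 6b 03 14 30 df 95
[3] 0x05->0x23 len=2 : df 95
query mem[0x24]=0x95, mem[0x16]=0x95, mem[0x0a]=0xa0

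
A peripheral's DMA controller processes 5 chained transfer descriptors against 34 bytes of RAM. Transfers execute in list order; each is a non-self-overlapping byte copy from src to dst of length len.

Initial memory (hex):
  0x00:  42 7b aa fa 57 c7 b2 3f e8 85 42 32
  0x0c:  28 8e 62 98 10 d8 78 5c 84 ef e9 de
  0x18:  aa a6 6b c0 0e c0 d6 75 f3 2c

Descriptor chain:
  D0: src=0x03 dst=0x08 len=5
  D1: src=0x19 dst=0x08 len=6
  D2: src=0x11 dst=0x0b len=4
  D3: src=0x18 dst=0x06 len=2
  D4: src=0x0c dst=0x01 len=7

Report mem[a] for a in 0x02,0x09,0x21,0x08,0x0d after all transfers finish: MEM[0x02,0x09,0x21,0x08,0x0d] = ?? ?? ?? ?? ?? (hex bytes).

MEM[0x02,0x09,0x21,0x08,0x0d] = 5c 6b 2c a6 5c

[0] 0x03->0x08 len=5 : fa 57 c7 b2 3f
[1] 0x19->0x08 len=6 : a6 6b c0 0e c0 d6
[2] 0x11->0x0b len=4 : d8 78 5c 84
[3] 0x18->0x06 len=2 : aa a6
[4] 0x0c->0x01 len=7 : 78 5c 84 98 10 d8 78
query mem[0x02]=0x5c, mem[0x09]=0x6b, mem[0x21]=0x2c, mem[0x08]=0xa6, mem[0x0d]=0x5c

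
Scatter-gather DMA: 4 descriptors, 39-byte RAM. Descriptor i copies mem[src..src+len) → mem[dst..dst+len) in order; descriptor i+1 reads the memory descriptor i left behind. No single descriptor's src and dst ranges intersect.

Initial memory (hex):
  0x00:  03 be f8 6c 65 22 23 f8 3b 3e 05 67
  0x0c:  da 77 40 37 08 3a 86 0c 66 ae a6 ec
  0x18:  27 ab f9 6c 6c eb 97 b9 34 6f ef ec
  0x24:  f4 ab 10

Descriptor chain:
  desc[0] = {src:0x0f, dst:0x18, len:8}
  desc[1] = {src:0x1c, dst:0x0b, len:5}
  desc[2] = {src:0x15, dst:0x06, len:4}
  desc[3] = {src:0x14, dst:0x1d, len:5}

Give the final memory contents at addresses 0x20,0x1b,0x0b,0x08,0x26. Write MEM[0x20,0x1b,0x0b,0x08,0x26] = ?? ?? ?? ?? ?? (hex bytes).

[0] 0x0f->0x18 len=8 : 37 08 3a 86 0c 66 ae a6
[1] 0x1c->0x0b len=5 : 0c 66 ae a6 34
[2] 0x15->0x06 len=4 : ae a6 ec 37
[3] 0x14->0x1d len=5 : 66 ae a6 ec 37
query mem[0x20]=0xec, mem[0x1b]=0x86, mem[0x0b]=0x0c, mem[0x08]=0xec, mem[0x26]=0x10

MEM[0x20,0x1b,0x0b,0x08,0x26] = ec 86 0c ec 10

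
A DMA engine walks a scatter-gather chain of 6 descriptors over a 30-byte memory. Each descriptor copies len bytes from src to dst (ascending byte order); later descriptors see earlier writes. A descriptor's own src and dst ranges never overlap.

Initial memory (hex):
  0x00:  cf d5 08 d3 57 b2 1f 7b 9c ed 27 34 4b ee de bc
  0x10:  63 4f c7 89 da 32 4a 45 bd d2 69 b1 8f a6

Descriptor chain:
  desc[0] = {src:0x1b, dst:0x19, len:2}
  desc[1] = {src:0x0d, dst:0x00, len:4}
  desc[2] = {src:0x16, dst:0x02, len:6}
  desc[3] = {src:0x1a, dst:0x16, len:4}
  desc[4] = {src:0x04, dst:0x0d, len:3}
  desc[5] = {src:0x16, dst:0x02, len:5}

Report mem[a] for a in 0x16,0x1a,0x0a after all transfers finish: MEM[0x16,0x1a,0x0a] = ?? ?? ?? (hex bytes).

MEM[0x16,0x1a,0x0a] = 8f 8f 27

#0 dst[0x19+2] := {0xb1,0x8f}
#1 dst[0x00+4] := {0xee,0xde,0xbc,0x63}
#2 dst[0x02+6] := {0x4a,0x45,0xbd,0xb1,0x8f,0xb1}
#3 dst[0x16+4] := {0x8f,0xb1,0x8f,0xa6}
#4 dst[0x0d+3] := {0xbd,0xb1,0x8f}
#5 dst[0x02+5] := {0x8f,0xb1,0x8f,0xa6,0x8f}
query mem[0x16]=0x8f, mem[0x1a]=0x8f, mem[0x0a]=0x27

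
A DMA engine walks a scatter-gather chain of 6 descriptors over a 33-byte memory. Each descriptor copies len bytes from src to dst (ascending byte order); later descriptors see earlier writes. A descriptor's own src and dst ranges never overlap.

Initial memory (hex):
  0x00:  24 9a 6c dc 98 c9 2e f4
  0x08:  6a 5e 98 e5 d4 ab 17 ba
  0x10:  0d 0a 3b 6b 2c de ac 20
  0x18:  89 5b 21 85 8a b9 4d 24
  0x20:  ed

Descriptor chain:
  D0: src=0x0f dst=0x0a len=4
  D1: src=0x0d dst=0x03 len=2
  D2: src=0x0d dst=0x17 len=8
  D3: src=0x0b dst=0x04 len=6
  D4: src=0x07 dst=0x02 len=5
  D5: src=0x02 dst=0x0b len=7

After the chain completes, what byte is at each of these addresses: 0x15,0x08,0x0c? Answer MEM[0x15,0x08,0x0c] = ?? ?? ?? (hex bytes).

  after D0: wrote 4B at 0x0a = ba0d0a3b
  after D1: wrote 2B at 0x03 = 3b17
  after D2: wrote 8B at 0x17 = 3b17ba0d0a3b6b2c
  after D3: wrote 6B at 0x04 = 0d0a3b17ba0d
  after D4: wrote 5B at 0x02 = 17ba0dba0d
  after D5: wrote 7B at 0x0b = 17ba0dba0d17ba
query mem[0x15]=0xde, mem[0x08]=0xba, mem[0x0c]=0xba

MEM[0x15,0x08,0x0c] = de ba ba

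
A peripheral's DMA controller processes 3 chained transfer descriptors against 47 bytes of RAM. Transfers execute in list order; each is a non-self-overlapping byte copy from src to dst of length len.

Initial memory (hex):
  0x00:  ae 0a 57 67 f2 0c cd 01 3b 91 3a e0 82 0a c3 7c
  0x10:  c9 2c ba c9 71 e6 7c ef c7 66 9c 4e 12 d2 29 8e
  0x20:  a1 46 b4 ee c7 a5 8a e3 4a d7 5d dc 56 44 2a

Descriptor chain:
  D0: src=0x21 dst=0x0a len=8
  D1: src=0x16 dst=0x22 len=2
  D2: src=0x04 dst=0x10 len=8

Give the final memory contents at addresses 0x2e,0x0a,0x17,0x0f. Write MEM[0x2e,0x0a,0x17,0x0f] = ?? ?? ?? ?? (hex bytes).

MEM[0x2e,0x0a,0x17,0x0f] = 2a 46 b4 8a

[0] 0x21->0x0a len=8 : 46 b4 ee c7 a5 8a e3 4a
[1] 0x16->0x22 len=2 : 7c ef
[2] 0x04->0x10 len=8 : f2 0c cd 01 3b 91 46 b4
query mem[0x2e]=0x2a, mem[0x0a]=0x46, mem[0x17]=0xb4, mem[0x0f]=0x8a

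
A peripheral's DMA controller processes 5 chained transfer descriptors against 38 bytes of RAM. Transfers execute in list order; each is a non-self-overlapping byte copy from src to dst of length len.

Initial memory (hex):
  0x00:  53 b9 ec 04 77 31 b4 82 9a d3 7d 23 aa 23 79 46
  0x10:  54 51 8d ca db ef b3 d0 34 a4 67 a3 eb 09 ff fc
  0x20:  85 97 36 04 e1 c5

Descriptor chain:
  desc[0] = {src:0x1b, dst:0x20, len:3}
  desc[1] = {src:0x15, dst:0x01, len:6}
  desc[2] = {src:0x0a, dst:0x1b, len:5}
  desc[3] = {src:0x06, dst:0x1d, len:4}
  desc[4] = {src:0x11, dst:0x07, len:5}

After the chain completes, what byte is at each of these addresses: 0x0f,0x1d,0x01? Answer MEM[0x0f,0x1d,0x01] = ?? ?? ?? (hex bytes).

#0 dst[0x20+3] := {0xa3,0xeb,0x09}
#1 dst[0x01+6] := {0xef,0xb3,0xd0,0x34,0xa4,0x67}
#2 dst[0x1b+5] := {0x7d,0x23,0xaa,0x23,0x79}
#3 dst[0x1d+4] := {0x67,0x82,0x9a,0xd3}
#4 dst[0x07+5] := {0x51,0x8d,0xca,0xdb,0xef}
query mem[0x0f]=0x46, mem[0x1d]=0x67, mem[0x01]=0xef

MEM[0x0f,0x1d,0x01] = 46 67 ef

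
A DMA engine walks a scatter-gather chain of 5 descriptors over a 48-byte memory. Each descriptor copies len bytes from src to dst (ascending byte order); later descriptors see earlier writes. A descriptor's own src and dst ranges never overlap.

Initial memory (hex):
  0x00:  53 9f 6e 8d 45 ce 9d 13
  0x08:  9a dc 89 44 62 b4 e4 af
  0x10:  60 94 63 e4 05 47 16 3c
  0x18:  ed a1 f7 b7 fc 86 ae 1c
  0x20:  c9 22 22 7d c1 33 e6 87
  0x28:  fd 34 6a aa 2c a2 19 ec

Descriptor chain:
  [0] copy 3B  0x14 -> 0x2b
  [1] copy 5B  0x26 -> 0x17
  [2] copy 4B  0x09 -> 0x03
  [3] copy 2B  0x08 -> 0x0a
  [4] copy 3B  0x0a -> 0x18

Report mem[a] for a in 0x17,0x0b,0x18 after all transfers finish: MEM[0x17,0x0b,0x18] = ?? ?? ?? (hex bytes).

#0 dst[0x2b+3] := {0x05,0x47,0x16}
#1 dst[0x17+5] := {0xe6,0x87,0xfd,0x34,0x6a}
#2 dst[0x03+4] := {0xdc,0x89,0x44,0x62}
#3 dst[0x0a+2] := {0x9a,0xdc}
#4 dst[0x18+3] := {0x9a,0xdc,0x62}
query mem[0x17]=0xe6, mem[0x0b]=0xdc, mem[0x18]=0x9a

MEM[0x17,0x0b,0x18] = e6 dc 9a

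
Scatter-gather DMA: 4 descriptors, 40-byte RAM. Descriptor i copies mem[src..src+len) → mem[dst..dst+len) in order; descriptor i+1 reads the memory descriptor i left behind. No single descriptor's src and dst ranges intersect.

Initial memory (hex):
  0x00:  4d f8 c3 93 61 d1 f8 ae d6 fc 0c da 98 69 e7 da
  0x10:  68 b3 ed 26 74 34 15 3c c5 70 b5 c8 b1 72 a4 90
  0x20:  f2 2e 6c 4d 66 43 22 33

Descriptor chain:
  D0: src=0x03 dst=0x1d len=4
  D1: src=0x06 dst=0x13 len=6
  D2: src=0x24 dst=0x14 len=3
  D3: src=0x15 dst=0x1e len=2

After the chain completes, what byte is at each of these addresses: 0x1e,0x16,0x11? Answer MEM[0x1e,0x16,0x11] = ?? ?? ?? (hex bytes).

MEM[0x1e,0x16,0x11] = 43 22 b3

D0: mem[0x1d..0x20] <- [93 61 d1 f8]
D1: mem[0x13..0x18] <- [f8 ae d6 fc 0c da]
D2: mem[0x14..0x16] <- [66 43 22]
D3: mem[0x1e..0x1f] <- [43 22]
query mem[0x1e]=0x43, mem[0x16]=0x22, mem[0x11]=0xb3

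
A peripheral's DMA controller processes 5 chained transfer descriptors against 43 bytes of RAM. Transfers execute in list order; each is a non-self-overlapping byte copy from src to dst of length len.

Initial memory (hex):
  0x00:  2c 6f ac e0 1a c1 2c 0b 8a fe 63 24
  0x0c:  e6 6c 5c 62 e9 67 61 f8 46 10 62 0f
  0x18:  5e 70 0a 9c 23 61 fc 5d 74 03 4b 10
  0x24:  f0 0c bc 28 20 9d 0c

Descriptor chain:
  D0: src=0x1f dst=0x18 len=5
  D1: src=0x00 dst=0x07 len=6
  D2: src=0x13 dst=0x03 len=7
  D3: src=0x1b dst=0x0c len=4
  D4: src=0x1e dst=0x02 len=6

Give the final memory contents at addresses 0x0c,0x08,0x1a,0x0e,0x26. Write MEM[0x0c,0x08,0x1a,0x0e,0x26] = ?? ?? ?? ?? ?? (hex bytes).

MEM[0x0c,0x08,0x1a,0x0e,0x26] = 4b 5d 03 61 bc

[0] 0x1f->0x18 len=5 : 5d 74 03 4b 10
[1] 0x00->0x07 len=6 : 2c 6f ac e0 1a c1
[2] 0x13->0x03 len=7 : f8 46 10 62 0f 5d 74
[3] 0x1b->0x0c len=4 : 4b 10 61 fc
[4] 0x1e->0x02 len=6 : fc 5d 74 03 4b 10
query mem[0x0c]=0x4b, mem[0x08]=0x5d, mem[0x1a]=0x03, mem[0x0e]=0x61, mem[0x26]=0xbc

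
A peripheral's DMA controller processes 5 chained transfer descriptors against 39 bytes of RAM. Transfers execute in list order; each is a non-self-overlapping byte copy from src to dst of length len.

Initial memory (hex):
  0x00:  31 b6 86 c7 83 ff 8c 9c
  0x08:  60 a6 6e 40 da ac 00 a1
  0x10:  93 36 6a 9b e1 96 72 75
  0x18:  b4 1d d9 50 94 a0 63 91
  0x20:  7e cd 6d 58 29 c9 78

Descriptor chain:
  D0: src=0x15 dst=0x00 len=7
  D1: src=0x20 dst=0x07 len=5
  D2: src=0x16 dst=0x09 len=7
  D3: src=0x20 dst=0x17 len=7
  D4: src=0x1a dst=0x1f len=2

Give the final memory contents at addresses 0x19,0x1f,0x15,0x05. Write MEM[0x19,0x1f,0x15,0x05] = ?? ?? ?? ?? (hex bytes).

[0] 0x15->0x00 len=7 : 96 72 75 b4 1d d9 50
[1] 0x20->0x07 len=5 : 7e cd 6d 58 29
[2] 0x16->0x09 len=7 : 72 75 b4 1d d9 50 94
[3] 0x20->0x17 len=7 : 7e cd 6d 58 29 c9 78
[4] 0x1a->0x1f len=2 : 58 29
query mem[0x19]=0x6d, mem[0x1f]=0x58, mem[0x15]=0x96, mem[0x05]=0xd9

MEM[0x19,0x1f,0x15,0x05] = 6d 58 96 d9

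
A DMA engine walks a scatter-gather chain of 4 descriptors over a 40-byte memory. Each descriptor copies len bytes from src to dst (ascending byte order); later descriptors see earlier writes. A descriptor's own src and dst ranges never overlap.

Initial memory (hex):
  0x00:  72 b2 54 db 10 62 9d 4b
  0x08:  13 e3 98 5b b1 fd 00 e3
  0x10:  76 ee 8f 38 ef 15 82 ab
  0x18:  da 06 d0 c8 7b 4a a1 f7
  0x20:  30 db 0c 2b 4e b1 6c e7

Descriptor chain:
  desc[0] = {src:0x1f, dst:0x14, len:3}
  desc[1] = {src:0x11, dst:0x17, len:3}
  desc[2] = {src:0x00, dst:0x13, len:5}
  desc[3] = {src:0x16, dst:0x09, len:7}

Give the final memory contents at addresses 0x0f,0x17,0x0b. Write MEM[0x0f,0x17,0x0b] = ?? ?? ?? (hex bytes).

[0] 0x1f->0x14 len=3 : f7 30 db
[1] 0x11->0x17 len=3 : ee 8f 38
[2] 0x00->0x13 len=5 : 72 b2 54 db 10
[3] 0x16->0x09 len=7 : db 10 8f 38 d0 c8 7b
query mem[0x0f]=0x7b, mem[0x17]=0x10, mem[0x0b]=0x8f

MEM[0x0f,0x17,0x0b] = 7b 10 8f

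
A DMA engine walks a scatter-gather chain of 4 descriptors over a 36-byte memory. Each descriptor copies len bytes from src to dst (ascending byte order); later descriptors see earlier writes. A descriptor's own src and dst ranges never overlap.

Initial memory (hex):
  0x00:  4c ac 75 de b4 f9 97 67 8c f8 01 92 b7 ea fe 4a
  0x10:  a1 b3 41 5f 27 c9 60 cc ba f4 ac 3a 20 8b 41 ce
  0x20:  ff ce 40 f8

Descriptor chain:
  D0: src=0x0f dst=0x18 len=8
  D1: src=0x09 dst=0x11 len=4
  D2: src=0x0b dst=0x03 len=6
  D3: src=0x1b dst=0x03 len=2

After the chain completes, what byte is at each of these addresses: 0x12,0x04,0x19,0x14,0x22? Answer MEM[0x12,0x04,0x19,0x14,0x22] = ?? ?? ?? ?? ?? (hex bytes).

MEM[0x12,0x04,0x19,0x14,0x22] = 01 5f a1 b7 40

#0 dst[0x18+8] := {0x4a,0xa1,0xb3,0x41,0x5f,0x27,0xc9,0x60}
#1 dst[0x11+4] := {0xf8,0x01,0x92,0xb7}
#2 dst[0x03+6] := {0x92,0xb7,0xea,0xfe,0x4a,0xa1}
#3 dst[0x03+2] := {0x41,0x5f}
query mem[0x12]=0x01, mem[0x04]=0x5f, mem[0x19]=0xa1, mem[0x14]=0xb7, mem[0x22]=0x40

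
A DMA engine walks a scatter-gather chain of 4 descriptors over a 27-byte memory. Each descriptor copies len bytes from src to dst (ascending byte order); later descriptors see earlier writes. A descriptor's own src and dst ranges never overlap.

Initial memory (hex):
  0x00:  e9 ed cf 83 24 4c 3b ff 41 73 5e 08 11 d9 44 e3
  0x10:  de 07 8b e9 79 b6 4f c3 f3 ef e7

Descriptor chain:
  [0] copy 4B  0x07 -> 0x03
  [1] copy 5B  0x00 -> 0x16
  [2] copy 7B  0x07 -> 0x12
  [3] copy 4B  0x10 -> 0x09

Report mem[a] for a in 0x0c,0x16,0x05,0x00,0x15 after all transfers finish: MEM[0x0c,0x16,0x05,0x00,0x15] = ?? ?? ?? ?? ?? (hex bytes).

  after D0: wrote 4B at 0x03 = ff41735e
  after D1: wrote 5B at 0x16 = e9edcfff41
  after D2: wrote 7B at 0x12 = ff41735e0811d9
  after D3: wrote 4B at 0x09 = de07ff41
query mem[0x0c]=0x41, mem[0x16]=0x08, mem[0x05]=0x73, mem[0x00]=0xe9, mem[0x15]=0x5e

MEM[0x0c,0x16,0x05,0x00,0x15] = 41 08 73 e9 5e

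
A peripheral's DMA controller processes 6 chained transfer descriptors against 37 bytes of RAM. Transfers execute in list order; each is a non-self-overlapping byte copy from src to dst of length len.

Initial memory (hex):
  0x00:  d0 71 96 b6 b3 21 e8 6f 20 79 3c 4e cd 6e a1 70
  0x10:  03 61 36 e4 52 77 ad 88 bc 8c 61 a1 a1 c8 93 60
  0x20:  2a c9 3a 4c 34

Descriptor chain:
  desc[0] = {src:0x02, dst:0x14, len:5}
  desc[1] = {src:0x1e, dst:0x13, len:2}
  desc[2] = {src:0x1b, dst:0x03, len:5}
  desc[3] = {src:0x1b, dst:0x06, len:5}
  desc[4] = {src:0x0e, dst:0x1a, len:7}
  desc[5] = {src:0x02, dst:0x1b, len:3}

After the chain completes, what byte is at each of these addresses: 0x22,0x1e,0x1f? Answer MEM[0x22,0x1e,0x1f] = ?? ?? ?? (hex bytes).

MEM[0x22,0x1e,0x1f] = 3a 36 93

D0: mem[0x14..0x18] <- [96 b6 b3 21 e8]
D1: mem[0x13..0x14] <- [93 60]
D2: mem[0x03..0x07] <- [a1 a1 c8 93 60]
D3: mem[0x06..0x0a] <- [a1 a1 c8 93 60]
D4: mem[0x1a..0x20] <- [a1 70 03 61 36 93 60]
D5: mem[0x1b..0x1d] <- [96 a1 a1]
query mem[0x22]=0x3a, mem[0x1e]=0x36, mem[0x1f]=0x93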